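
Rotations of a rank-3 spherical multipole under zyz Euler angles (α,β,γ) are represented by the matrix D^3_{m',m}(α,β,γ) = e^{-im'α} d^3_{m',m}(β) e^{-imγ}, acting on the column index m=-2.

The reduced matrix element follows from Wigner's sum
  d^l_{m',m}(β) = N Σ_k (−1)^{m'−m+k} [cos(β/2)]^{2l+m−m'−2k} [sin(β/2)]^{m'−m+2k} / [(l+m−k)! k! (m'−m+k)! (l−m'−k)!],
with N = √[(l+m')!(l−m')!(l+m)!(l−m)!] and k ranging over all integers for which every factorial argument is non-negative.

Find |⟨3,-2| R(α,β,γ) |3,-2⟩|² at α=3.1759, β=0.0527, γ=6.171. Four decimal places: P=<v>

P=0.9889

First d^3_{-2,-2}(β=0.0527), then the phase factors e^{-i(-2)α} and e^{-i(-2)γ}:
With c≡cos(β/2)=0.999653 and s≡sin(β/2)=0.026347, N=[1·120·1·120]^{1/2}=120.000000
Admissible k: 0..1 (factorial args all ≥0)
  k=0: (−1)^0·120.0000/(120)·0.9997^6·0.0263^0 = +0.997919
  k=1: (−1)^1·120.0000/(24)·0.9997^4·0.0263^2 = -0.003466
d^3_{-2,-2}(0.0527) = +0.997919 -0.003466 = +0.994453
|D^3_{-2,-2}|² = |d^3_{-2,-2}(β)|² = (+0.994453)² = 0.988937 (the z-rotation phases have unit modulus)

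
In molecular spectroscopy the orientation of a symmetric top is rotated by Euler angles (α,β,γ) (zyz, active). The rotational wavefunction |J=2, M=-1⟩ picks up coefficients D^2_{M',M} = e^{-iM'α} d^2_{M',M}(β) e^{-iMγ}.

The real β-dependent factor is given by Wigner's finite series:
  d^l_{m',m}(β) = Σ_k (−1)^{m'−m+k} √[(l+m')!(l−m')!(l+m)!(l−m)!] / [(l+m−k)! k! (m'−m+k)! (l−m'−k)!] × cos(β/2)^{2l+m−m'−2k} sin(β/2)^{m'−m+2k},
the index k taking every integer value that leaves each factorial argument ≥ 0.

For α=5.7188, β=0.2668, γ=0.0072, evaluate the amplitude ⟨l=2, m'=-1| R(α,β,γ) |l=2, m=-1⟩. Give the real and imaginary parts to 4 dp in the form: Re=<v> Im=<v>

Re=0.7747 Im=-0.4827

First d^2_{-1,-1}(β=0.2668), then the phase factors e^{-i(-1)α} and e^{-i(-1)γ}:
c=cos(0.2668/2)=0.991115, s=sin(0.2668/2)=0.133005; N=√[1·6·1·6]=6.000000
The bounds max(0,m−m')=0 and min(l+m,l−m')=1 give 2 terms
  k=0: (−1)^0·6.0000/(6)·0.9911^4·0.1330^0 = +0.964932
  k=1: (−1)^1·6.0000/(2)·0.9911^2·0.1330^2 = -0.052132
d^2_{-1,-1}(0.2668) = +0.964932 -0.052132 = +0.912801
D = (+0.844918-0.534897i)·(+0.912801)·(+0.999974+0.007200i) = +0.774737-0.482688i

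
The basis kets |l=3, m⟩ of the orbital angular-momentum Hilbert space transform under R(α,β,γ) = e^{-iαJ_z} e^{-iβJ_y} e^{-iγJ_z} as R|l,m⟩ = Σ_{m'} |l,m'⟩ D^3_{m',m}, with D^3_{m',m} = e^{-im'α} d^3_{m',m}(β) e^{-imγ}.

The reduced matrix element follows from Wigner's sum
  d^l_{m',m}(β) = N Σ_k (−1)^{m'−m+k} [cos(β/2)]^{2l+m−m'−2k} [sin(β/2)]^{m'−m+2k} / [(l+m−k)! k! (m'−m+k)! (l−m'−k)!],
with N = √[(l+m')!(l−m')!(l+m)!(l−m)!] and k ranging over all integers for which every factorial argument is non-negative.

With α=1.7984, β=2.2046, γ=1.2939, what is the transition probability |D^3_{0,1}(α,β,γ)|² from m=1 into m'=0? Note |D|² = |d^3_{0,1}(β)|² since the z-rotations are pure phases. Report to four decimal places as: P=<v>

P=0.0691

D^3_{0,1}(1.7984,2.2046,1.2939) = e^{-i·0·1.7984}·d^3_{0,1}(2.2046)·e^{-i·1·1.2939}. Compute d first:
c=cos(2.2046/2)=0.451545, s=sin(2.2046/2)=0.892248; N=√[6·6·24·2]=41.569219
Admissible k: 1..3 (factorial args all ≥0)
  k=1: (−1)^0·41.5692/(12)·0.4515^5·0.8922^1 = +0.058021
  k=2: (−1)^1·41.5692/(4)·0.4515^3·0.8922^3 = -0.679630
  k=3: (−1)^2·41.5692/(12)·0.4515^1·0.8922^5 = +0.884546
d^3_{0,1}(2.2046) = +0.058021 -0.679630 +0.884546 = +0.262936
|D^3_{0,1}|² = |d^3_{0,1}(β)|² = (+0.262936)² = 0.069136 (the z-rotation phases have unit modulus)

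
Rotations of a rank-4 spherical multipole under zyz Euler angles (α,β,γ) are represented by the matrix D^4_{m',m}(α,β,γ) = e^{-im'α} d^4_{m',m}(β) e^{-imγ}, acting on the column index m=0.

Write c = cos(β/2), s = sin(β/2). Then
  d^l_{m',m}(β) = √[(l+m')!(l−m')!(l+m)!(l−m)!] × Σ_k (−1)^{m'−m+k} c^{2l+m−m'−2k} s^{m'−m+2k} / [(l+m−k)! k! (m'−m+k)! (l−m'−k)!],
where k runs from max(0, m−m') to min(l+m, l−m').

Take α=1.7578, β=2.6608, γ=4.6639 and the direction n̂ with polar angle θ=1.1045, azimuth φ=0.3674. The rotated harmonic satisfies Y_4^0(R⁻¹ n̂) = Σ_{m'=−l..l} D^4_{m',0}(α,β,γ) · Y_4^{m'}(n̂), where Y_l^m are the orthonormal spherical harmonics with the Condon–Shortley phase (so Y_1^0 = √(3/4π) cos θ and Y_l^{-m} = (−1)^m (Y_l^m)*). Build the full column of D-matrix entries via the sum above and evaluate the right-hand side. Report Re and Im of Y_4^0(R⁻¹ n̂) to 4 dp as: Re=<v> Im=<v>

Need the full column D^4_{m',0} for m'=−4..4 at α=1.7578, β=2.6608, γ=4.6639.
cos(β/2)=0.238088, sin(β/2)=0.971244
d^4_{-4,0}: single k=4 term ⇒ +0.023923;  D = +0.017536+0.016272i
d^4_{-3,0}: k∈[3..4] ⇒ +0.008293 -0.138011 = -0.129718;  D = -0.069016+0.109835i
d^4_{-2,0}: k∈[2..4] ⇒ +0.001630 -0.072335 +0.451403 = +0.380697;  D = -0.354380-0.139087i
d^4_{-1,0}: k∈[1..4] ⇒ +0.000188 -0.018808 +0.312981 -0.868059 = -0.573698;  D = +0.106659-0.563696i
d^4_{0,0}: k∈[0..4] ⇒ +0.000010 -0.002749 +0.102935 -0.761312 +0.791819 = +0.130703;  D = +0.130703+0.000000i
d^4_{1,0}: k∈[0..3] ⇒ -0.000188 +0.018808 -0.312981 +0.868059 = +0.573698;  D = -0.106659-0.563696i
d^4_{2,0}: k∈[0..2] ⇒ +0.001630 -0.072335 +0.451403 = +0.380697;  D = -0.354380+0.139087i
d^4_{3,0}: k∈[0..1] ⇒ -0.008293 +0.138011 = +0.129718;  D = +0.069016+0.109835i
d^4_{4,0}: single k=0 term ⇒ +0.023923;  D = +0.017536-0.016272i
Y_4^{m'}(θ=1.1045,φ=0.3674) and Σ D·Y over m':
  (+0.0175+0.0163i)·(+0.0285-0.2803i)  (-0.0690+0.1098i)·(+0.1811-0.3578i)  (-0.3544-0.1391i)·(+0.0822-0.0742i)  (+0.1067-0.5637i)·(-0.2811+0.1082i)  (+0.1307+0.0000i)·(-0.1728+0.0000i)  (-0.1067-0.5637i)·(+0.2811+0.1082i)  (-0.3544+0.1391i)·(+0.0822+0.0742i)  (+0.0690+0.1098i)·(-0.1811-0.3578i)  (+0.0175-0.0163i)·(+0.0285+0.2803i)
Y_4^0(R⁻¹ n̂) = +0.024246-0.000000i

Re=0.0242 Im=0.0000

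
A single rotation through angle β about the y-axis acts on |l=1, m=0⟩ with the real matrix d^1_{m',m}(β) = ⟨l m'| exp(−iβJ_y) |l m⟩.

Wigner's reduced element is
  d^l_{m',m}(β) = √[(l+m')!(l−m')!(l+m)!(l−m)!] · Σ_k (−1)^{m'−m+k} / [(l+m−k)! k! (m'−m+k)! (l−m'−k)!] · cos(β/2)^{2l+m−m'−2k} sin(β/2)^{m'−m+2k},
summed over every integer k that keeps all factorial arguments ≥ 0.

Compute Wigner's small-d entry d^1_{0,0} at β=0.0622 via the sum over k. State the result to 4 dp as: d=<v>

d^1_{0,0}(β=0.0622) via Wigner's sum:
With c≡cos(β/2)=0.999516 and s≡sin(β/2)=0.031095, N=[1·1·1·1]^{1/2}=1.000000
The bounds max(0,m−m')=0 and min(l+m,l−m')=1 give 2 terms
  k=0: (−1)^0·1.0000/(1)·0.9995^2·0.0311^0 = +0.999033
  k=1: (−1)^1·1.0000/(1)·0.9995^0·0.0311^2 = -0.000967
d^1_{0,0}(0.0622) = +0.999033 -0.000967 = +0.998066

d=0.9981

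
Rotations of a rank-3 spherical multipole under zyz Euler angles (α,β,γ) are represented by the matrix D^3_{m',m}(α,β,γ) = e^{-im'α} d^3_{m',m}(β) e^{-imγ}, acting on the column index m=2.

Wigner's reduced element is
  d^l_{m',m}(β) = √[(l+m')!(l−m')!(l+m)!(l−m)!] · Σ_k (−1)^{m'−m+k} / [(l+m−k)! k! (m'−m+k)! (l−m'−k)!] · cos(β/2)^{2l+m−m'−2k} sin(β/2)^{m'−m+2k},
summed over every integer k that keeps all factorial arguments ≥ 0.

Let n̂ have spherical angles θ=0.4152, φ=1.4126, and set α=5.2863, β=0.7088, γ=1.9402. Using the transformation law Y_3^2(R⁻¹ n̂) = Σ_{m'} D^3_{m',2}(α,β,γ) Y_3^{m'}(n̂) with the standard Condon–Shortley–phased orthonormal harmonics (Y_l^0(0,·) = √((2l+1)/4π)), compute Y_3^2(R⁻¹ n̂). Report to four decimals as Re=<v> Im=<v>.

Re=-0.0758 Im=0.3755

Need the full column D^3_{m',2} for m'=−3..3 at α=5.2863, β=0.7088, γ=1.9402.
cos(β/2)=0.937855, sin(β/2)=0.347028
d^3_{-3,2}: single k=5 term ⇒ +0.011562;  D = +0.009621-0.006412i
d^3_{-2,2}: k∈[4..5] ⇒ +0.063782 -0.001747 = +0.062035;  D = +0.056918+0.024672i
d^3_{-1,2}: k∈[3..4] ⇒ +0.218037 -0.014926 = +0.203110;  D = +0.033341+0.200355i
d^3_{0,2}: k∈[2..3] ⇒ +0.510307 -0.069870 = +0.440437;  D = -0.325603+0.296593i
d^3_{1,2}: k∈[1..2] ⇒ +0.796237 -0.218037 = +0.578200;  D = -0.559052-0.147570i
d^3_{2,2}: k∈[0..1] ⇒ +0.680478 -0.465844 = +0.214633;  D = -0.066667-0.204017i
d^3_{3,2}: single k=0 term ⇒ -0.616763;  D = -0.388320+0.479169i
Y_3^{m'}(θ=0.4152,φ=1.4126) and Σ D·Y over m':
  (+0.0096-0.0064i)·(-0.0125+0.0244i)  (+0.0569+0.0247i)·(-0.1446-0.0473i)  (+0.0333+0.2004i)·(+0.0654-0.4102i)  (-0.3256+0.2966i)·(+0.4051+0.0000i)  (-0.5591-0.1476i)·(-0.0654-0.4102i)  (-0.0667-0.2040i)·(-0.1446+0.0473i)  (-0.3883+0.4792i)·(+0.0125+0.0244i)
Y_3^2(R⁻¹ n̂) = -0.075753+0.375515i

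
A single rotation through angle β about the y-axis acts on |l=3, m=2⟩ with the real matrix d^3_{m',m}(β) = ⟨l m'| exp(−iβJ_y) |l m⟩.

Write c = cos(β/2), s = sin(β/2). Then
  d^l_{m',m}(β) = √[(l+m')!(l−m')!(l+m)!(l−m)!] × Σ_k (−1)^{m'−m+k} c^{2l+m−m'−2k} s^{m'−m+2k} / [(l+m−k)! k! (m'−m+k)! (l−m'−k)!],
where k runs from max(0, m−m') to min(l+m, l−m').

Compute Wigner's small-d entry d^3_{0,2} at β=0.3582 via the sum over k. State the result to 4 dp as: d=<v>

d=0.1576

d^3_{0,2}(β=0.3582) via Wigner's sum:
c=cos(0.3582/2)=0.984004, s=sin(0.3582/2)=0.178144; N=√[6·6·120·1]=65.726707
The bounds max(0,m−m')=2 and min(l+m,l−m')=3 give 2 terms
  k=2: (−1)^0·65.7267/(12)·0.9840^4·0.1781^2 = +0.162964
  k=3: (−1)^1·65.7267/(12)·0.9840^2·0.1781^4 = -0.005341
d^3_{0,2}(0.3582) = +0.162964 -0.005341 = +0.157623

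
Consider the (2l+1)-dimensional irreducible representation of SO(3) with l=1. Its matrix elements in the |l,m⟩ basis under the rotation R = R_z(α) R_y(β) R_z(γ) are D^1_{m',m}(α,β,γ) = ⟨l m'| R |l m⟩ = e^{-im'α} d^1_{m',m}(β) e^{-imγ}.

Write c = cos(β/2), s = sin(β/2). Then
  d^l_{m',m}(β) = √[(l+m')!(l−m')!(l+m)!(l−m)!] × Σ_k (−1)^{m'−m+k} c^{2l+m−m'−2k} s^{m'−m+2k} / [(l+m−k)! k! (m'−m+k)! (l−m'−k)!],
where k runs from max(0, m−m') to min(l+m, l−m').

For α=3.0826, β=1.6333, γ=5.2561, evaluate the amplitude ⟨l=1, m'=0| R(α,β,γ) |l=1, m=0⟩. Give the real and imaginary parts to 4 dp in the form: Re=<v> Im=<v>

First d^1_{0,0}(β=1.6333), then the phase factors e^{-i(0)α} and e^{-i(0)γ}:
With c≡cos(β/2)=0.684667 and s≡sin(β/2)=0.728856, N=[1·1·1·1]^{1/2}=1.000000
Admissible k: 0..1 (factorial args all ≥0)
  k=0: (−1)^0·1.0000/(1)·0.6847^2·0.7289^0 = +0.468769
  k=1: (−1)^1·1.0000/(1)·0.6847^0·0.7289^2 = -0.531231
d^1_{0,0}(1.6333) = +0.468769 -0.531231 = -0.062463
Attach z-rotation phases: D = e^{-i(0)(3.0826)}·(-0.062463)·e^{-i(0)(5.2561)} = -0.062463+0.000000i

Re=-0.0625 Im=0.0000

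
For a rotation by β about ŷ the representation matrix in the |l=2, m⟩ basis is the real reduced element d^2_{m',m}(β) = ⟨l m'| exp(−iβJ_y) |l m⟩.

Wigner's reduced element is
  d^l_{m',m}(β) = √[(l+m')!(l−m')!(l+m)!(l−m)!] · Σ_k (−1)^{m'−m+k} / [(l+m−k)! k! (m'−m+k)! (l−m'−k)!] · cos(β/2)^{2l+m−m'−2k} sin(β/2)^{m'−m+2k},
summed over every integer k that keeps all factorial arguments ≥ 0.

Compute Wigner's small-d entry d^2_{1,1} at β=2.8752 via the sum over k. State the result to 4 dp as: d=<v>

d^2_{1,1}(β=2.8752) via Wigner's sum:
With c≡cos(β/2)=0.132803 and s≡sin(β/2)=0.991142, N=[6·1·6·1]^{1/2}=6.000000
Admissible k: 0..1 (factorial args all ≥0)
  k=0: (−1)^0·6.0000/(6)·0.1328^4·0.9911^0 = +0.000311
  k=1: (−1)^1·6.0000/(2)·0.1328^2·0.9911^2 = -0.051977
d^2_{1,1}(2.8752) = +0.000311 -0.051977 = -0.051666

d=-0.0517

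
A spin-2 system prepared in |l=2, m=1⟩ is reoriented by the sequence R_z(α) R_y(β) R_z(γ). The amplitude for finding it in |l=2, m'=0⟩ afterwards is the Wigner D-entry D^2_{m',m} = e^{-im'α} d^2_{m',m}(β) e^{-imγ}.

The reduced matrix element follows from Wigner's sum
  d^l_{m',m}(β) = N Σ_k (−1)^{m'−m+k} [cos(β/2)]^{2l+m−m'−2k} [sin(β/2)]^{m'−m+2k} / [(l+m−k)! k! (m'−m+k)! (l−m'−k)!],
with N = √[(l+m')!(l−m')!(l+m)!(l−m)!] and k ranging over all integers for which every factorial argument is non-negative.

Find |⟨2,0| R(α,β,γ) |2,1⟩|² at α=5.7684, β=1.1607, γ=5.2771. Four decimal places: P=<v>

P=0.2005

First d^2_{0,1}(β=1.1607), then the phase factors e^{-i(0)α} and e^{-i(1)γ}:
With c≡cos(β/2)=0.836271 and s≡sin(β/2)=0.548317, N=[2·2·6·1]^{1/2}=4.898979
The bounds max(0,m−m')=1 and min(l+m,l−m')=2 give 2 terms
  k=1: (−1)^0·4.8990/(2)·0.8363^3·0.5483^1 = +0.785503
  k=2: (−1)^1·4.8990/(2)·0.8363^1·0.5483^3 = -0.337689
d^2_{0,1}(1.1607) = +0.785503 -0.337689 = +0.447814
|D^2_{0,1}|² = |d^2_{0,1}(β)|² = (+0.447814)² = 0.200537 (the z-rotation phases have unit modulus)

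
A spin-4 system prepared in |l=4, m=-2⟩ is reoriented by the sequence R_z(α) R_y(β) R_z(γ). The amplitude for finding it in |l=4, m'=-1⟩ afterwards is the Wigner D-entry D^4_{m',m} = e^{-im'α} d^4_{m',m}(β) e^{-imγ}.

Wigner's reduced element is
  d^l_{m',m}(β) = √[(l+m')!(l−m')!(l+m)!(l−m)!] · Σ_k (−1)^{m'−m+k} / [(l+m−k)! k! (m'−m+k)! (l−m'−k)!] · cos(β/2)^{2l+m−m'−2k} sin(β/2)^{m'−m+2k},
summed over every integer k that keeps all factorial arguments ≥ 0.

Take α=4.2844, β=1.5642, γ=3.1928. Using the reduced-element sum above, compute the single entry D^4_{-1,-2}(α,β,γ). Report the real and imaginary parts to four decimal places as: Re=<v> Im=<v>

Re=-0.0595 Im=-0.1763

First d^4_{-1,-2}(β=1.5642), then the phase factors e^{-i(-1)α} and e^{-i(-2)γ}:
Half-angle: c=0.709435, s=0.704771. N=√(6·120·2·720)=1018.233765
k: max(0,(-2)−(-1))=0 … min(4+(-2),4−(-1))=2
  k=0: (−1)^1·1018.2338/(240)·0.7094^7·0.7048^1 = -0.270441
  k=1: (−1)^2·1018.2338/(48)·0.7094^5·0.7048^3 = +1.334484
  k=2: (−1)^3·1018.2338/(72)·0.7094^3·0.7048^5 = -0.877996
d^4_{-1,-2}(1.5642) = -0.270441 +1.334484 -0.877996 = +0.186047
Phases: e^{-i·(-1)·4.2844}=-0.415042-0.909802i, e^{-i·(-2)·3.1928}=+0.994760+0.102236i ⇒ D=-0.059508-0.176273i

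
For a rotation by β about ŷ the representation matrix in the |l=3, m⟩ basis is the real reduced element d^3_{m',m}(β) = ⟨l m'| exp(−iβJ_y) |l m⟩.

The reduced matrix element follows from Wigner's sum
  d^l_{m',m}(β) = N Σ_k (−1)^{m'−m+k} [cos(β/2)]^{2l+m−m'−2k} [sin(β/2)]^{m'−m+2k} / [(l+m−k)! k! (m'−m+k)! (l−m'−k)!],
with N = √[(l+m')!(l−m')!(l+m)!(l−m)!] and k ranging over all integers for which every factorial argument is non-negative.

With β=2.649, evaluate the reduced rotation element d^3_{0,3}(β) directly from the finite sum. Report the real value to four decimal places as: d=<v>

d=0.0591

d^3_{0,3}(β=2.649) via Wigner's sum:
With c≡cos(β/2)=0.243814 and s≡sin(β/2)=0.969822, N=[6·6·720·1]^{1/2}=160.996894
k: max(0,(3)−(0))=3 … min(3+(3),3−(0))=3
  k=3: (−1)^0·160.9969/(36)·0.2438^3·0.9698^3 = +0.059124
d^3_{0,3}(2.649) = +0.059124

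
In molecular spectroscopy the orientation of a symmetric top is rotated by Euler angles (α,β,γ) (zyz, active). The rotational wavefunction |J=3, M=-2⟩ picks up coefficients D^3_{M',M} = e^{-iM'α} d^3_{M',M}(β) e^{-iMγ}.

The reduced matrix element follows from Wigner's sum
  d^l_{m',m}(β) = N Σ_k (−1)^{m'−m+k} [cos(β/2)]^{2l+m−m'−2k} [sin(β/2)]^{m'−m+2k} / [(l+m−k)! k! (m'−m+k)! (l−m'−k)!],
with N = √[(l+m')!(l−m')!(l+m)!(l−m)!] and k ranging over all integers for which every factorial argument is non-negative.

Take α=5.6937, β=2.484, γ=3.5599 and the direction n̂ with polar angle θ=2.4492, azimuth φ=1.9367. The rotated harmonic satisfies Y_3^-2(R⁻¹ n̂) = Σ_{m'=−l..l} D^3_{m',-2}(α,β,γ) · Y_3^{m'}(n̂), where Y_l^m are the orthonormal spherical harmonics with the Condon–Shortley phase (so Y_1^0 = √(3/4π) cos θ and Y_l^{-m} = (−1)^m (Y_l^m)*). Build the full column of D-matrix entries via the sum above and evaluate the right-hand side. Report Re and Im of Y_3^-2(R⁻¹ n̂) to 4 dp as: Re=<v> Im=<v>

Re=0.2716 Im=0.0125

Need the full column D^3_{m',-2} for m'=−3..3 at α=5.6937, β=2.484, γ=3.5599.
cos(β/2)=0.322904, sin(β/2)=0.946432
d^3_{-3,-2}: single k=1 term ⇒ +0.008138;  D = +0.004853-0.006533i
d^3_{-2,-2}: k∈[0..1] ⇒ +0.001134 -0.048690 = -0.047557;  D = -0.044797+0.015965i
d^3_{-1,-2}: k∈[0..1] ⇒ -0.010506 +0.180517 = +0.170011;  D = +0.164845+0.041588i
d^3_{0,-2}: k∈[0..1] ⇒ +0.053338 -0.458210 = -0.404873;  D = -0.271257-0.300569i
d^3_{1,-2}: k∈[0..1] ⇒ -0.180517 +0.775389 = +0.594872;  D = +0.085776+0.588656i
d^3_{2,-2}: k∈[0..1] ⇒ +0.418287 -0.718680 = -0.300393;  D = +0.129249-0.271166i
d^3_{3,-2}: single k=0 term ⇒ -0.600614;  D = +0.516223-0.307004i
Y_3^{m'}(θ=2.4492,φ=1.9367) and Σ D·Y over m':
  (+0.0049-0.0065i)·(+0.0966+0.0495i)  (-0.0448+0.0160i)·(+0.2385-0.2142i)  (+0.1648+0.0416i)·(-0.1449-0.3781i)  (-0.2713-0.3006i)·(+0.0108+0.0000i)  (+0.0858+0.5887i)·(+0.1449-0.3781i)  (+0.1292-0.2712i)·(+0.2385+0.2142i)  (+0.5162-0.3070i)·(-0.0966+0.0495i)
Y_3^-2(R⁻¹ n̂) = +0.271627+0.012467i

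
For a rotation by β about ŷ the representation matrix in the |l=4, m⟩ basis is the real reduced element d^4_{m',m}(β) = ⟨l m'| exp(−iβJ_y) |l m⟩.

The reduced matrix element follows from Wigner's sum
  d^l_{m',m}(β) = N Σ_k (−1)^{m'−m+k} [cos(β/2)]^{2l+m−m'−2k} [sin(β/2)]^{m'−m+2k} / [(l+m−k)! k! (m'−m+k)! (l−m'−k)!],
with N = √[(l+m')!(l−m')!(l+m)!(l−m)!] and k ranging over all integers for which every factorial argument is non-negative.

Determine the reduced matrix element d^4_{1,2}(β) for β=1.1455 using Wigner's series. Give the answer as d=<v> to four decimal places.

d=-0.3423

d^4_{1,2}(β=1.1455) via Wigner's sum:
c=cos(1.1455/2)=0.840414, s=sin(1.1455/2)=0.541945; N=√[120·6·720·2]=1018.233765
k∈{1,2,3} keeps every argument non-negative
  k=1: (−1)^0·1018.2338/(240)·0.8404^7·0.5419^1 = +0.680838
  k=2: (−1)^1·1018.2338/(48)·0.8404^5·0.5419^3 = -1.415593
  k=3: (−1)^2·1018.2338/(72)·0.8404^3·0.5419^5 = +0.392438
d^4_{1,2}(1.1455) = +0.680838 -1.415593 +0.392438 = -0.342316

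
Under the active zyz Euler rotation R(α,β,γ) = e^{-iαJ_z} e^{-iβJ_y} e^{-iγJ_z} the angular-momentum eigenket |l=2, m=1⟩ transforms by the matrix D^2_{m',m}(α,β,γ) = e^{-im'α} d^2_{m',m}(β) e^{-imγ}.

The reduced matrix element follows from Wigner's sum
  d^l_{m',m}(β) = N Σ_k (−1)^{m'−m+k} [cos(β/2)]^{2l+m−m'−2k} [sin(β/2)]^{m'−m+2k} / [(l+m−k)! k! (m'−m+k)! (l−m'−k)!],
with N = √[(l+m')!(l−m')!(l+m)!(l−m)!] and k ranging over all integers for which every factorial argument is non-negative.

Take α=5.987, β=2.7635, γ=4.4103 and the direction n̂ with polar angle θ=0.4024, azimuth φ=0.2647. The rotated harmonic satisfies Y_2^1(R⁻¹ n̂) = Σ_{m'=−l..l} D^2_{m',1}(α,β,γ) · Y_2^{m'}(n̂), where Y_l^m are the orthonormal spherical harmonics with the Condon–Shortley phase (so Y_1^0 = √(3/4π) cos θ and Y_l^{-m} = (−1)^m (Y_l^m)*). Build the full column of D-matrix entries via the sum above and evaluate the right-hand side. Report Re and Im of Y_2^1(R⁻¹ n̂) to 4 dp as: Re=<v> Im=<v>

Re=-0.0035 Im=-0.3852

Need the full column D^2_{m',1} for m'=−2..2 at α=5.987, β=2.7635, γ=4.4103.
cos(β/2)=0.187922, sin(β/2)=0.982184
d^2_{-2,1}: single k=3 term ⇒ +0.356112;  D = +0.101927+0.341214i
d^2_{-1,1}: k∈[2..3] ⇒ +0.102203 -0.930618 = -0.828415;  D = +0.004891-0.828400i
d^2_{0,1}: k∈[1..2] ⇒ +0.015966 -0.436146 = -0.420180;  D = +0.125010-0.401153i
d^2_{1,1}: k∈[0..1] ⇒ +0.001247 -0.102203 = -0.100956;  D = +0.056860-0.083421i
d^2_{2,1}: single k=0 term ⇒ -0.013036;  D = +0.010167-0.008160i
Y_2^{m'}(θ=0.4024,φ=0.2647) and Σ D·Y over m':
  (+0.1019+0.3412i)·(+0.0511-0.0299i)  (+0.0049-0.8284i)·(+0.2687-0.0728i)  (+0.1250-0.4012i)·(+0.4857+0.0000i)  (+0.0569-0.0834i)·(-0.2687-0.0728i)  (+0.0102-0.0082i)·(+0.0511+0.0299i)
Y_2^1(R⁻¹ n̂) = -0.003475-0.385207i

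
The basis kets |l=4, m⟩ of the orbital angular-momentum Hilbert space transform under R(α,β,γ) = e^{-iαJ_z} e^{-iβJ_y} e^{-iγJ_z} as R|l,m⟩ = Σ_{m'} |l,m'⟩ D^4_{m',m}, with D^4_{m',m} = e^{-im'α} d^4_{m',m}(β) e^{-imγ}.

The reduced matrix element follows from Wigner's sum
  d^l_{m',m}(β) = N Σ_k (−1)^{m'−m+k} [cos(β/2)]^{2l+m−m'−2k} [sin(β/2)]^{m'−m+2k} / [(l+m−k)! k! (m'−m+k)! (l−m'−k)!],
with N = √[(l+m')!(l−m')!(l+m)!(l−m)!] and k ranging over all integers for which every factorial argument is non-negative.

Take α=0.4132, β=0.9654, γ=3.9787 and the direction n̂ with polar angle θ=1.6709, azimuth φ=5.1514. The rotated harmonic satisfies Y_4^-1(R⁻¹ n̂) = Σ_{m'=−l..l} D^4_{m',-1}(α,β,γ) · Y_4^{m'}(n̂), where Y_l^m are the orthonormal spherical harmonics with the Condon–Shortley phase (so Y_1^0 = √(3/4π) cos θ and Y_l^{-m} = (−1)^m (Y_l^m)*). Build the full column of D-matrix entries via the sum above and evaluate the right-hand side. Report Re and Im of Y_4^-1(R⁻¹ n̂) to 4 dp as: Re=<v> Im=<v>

Need the full column D^4_{m',-1} for m'=−4..4 at α=0.4132, β=0.9654, γ=3.9787.
cos(β/2)=0.885745, sin(β/2)=0.464172
d^4_{-4,-1}: single k=3 term ⇒ +0.408014;  D = +0.324397-0.247472i
d^4_{-3,-1}: k∈[2..3] ⇒ +0.825811 -0.377982 = +0.447829;  D = +0.217020-0.391731i
d^4_{-2,-1}: k∈[1..3] ⇒ +0.842318 -1.156611 +0.211757 = -0.102536;  D = -0.009493+0.102096i
d^4_{-1,-1}: k∈[0..3] ⇒ +0.378852 -1.560637 +0.857182 -0.078468 = -0.403071;  D = +0.126980+0.382547i
d^4_{0,-1}: k∈[0..3] ⇒ -0.887881 +1.463010 -0.401780 +0.018390 = +0.191739;  D = -0.128391-0.142406i
d^4_{1,-1}: k∈[0..3] ⇒ +1.040424 -0.857182 +0.117702 -0.002155 = +0.298790;  D = -0.272343-0.122900i
d^4_{2,-1}: k∈[0..2] ⇒ -0.771074 +0.317635 -0.017446 = -0.470885;  D = +0.470858+0.005042i
d^4_{3,-1}: k∈[0..1] ⇒ +0.377982 -0.062282 = +0.315700;  D = -0.290471+0.123664i
d^4_{4,-1}: single k=0 term ⇒ -0.112051;  D = +0.076796-0.081596i
Y_4^{m'}(θ=1.6709,φ=5.1514) and Σ D·Y over m':
  (+0.3244-0.2475i)·(-0.0799-0.4263i)  (+0.2170-0.3917i)·(+0.1193+0.0309i)  (-0.0095+0.1021i)·(+0.1967-0.2370i)  (+0.1270+0.3825i)·(+0.0586+0.1248i)  (-0.1284-0.1424i)·(+0.2860+0.0000i)  (-0.2723-0.1229i)·(-0.0586+0.1248i)  (+0.4709+0.0050i)·(+0.1967+0.2370i)  (-0.2905+0.1237i)·(-0.1193+0.0309i)  (+0.0768-0.0816i)·(-0.0799+0.4263i)
Y_4^-1(R⁻¹ n̂) = +0.034100-0.037337i

Re=0.0341 Im=-0.0373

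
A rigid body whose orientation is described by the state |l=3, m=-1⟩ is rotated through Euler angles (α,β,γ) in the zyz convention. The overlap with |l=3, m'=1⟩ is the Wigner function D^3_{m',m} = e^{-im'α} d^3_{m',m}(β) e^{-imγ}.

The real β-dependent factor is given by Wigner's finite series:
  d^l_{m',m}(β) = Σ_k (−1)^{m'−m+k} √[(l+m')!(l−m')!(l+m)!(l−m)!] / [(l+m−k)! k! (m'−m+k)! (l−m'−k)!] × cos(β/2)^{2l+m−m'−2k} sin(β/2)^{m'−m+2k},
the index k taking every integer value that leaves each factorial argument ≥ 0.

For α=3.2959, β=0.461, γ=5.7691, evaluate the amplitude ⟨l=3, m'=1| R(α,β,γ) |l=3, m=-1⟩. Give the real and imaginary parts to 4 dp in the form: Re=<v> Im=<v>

D^3_{1,-1}(3.2959,0.461,5.7691) = e^{-i·1·3.2959}·d^3_{1,-1}(0.461)·e^{-i·-1·5.7691}. Compute d first:
With c≡cos(β/2)=0.973552 and s≡sin(β/2)=0.228464, N=[24·2·2·24]^{1/2}=48.000000
k: max(0,(-1)−(1))=0 … min(3+(-1),3−(1))=2
  k=0: (−1)^2·48.0000/(8)·0.9736^4·0.2285^2 = +0.281336
  k=1: (−1)^3·48.0000/(6)·0.9736^2·0.2285^4 = -0.020658
  k=2: (−1)^4·48.0000/(48)·0.9736^0·0.2285^6 = +0.000142
d^3_{1,-1}(0.461) = +0.281336 -0.020658 +0.000142 = +0.260820
Attach z-rotation phases: D = e^{-i(1)(3.2959)}·(+0.260820)·e^{-i(-1)(5.7691)} = -0.204697+0.161637i

Re=-0.2047 Im=0.1616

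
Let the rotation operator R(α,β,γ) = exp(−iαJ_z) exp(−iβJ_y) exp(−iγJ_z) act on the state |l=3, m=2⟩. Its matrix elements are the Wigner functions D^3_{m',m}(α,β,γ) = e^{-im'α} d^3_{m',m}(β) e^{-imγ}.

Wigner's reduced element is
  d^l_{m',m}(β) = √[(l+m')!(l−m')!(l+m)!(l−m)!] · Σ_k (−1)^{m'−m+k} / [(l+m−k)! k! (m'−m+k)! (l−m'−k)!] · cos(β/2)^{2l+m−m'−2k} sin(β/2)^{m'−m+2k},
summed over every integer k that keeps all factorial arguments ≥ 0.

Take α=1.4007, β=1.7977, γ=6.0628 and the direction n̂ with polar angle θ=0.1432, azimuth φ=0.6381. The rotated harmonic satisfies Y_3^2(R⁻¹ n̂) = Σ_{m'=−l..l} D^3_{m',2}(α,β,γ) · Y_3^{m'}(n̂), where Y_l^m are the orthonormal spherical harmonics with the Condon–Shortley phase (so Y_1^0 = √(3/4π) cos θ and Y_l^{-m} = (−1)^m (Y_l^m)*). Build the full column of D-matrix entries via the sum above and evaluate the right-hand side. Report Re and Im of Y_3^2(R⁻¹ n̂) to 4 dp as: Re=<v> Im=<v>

Re=-0.0986 Im=-0.0734

Need the full column D^3_{m',2} for m'=−3..3 at α=1.4007, β=1.7977, γ=6.0628.
cos(β/2)=0.622510, sin(β/2)=0.782612
d^3_{-3,2}: single k=5 term ⇒ +0.447665;  D = -0.031096-0.446584i
d^3_{-2,2}: k∈[4..5] ⇒ +0.726856 -0.229762 = +0.497094;  D = -0.494582-0.049912i
d^3_{-1,2}: k∈[3..4] ⇒ +0.731322 -0.577933 = +0.153388;  D = -0.041013+0.147804i
d^3_{0,2}: k∈[2..3] ⇒ +0.503778 -0.796231 = -0.292452;  D = -0.264500-0.124771i
d^3_{1,2}: k∈[1..2] ⇒ +0.231355 -0.731322 = -0.499967;  D = -0.286770+0.409548i
d^3_{2,2}: k∈[0..1] ⇒ +0.058194 -0.459885 = -0.401690;  D = +0.285295+0.282776i
d^3_{3,2}: single k=0 term ⇒ -0.179207;  D = +0.145880-0.104087i
Y_3^{m'}(θ=0.1432,φ=0.6381) and Σ D·Y over m':
  (-0.0311-0.4466i)·(-0.0004-0.0011i)  (-0.4946-0.0499i)·(+0.0060-0.0197i)  (-0.0410+0.1478i)·(+0.1444-0.1071i)  (-0.2645-0.1248i)·(+0.7011+0.0000i)  (-0.2868+0.4095i)·(-0.1444-0.1071i)  (+0.2853+0.2828i)·(+0.0060+0.0197i)  (+0.1459-0.1041i)·(+0.0004-0.0011i)
Y_3^2(R⁻¹ n̂) = -0.098629-0.073396i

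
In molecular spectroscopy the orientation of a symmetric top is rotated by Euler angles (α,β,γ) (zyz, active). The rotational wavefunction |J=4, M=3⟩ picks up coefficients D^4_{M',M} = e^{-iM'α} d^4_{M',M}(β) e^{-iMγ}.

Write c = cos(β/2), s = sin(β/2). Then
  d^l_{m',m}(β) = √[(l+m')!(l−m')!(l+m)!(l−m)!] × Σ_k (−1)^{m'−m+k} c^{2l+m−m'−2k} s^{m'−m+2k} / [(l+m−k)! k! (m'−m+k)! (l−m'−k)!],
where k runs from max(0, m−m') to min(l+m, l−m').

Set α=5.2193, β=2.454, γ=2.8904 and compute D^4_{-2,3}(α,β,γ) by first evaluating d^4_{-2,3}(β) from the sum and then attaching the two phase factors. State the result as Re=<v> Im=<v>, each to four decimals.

First d^4_{-2,3}(β=2.454), then the phase factors e^{-i(-2)α} and e^{-i(3)γ}:
With c≡cos(β/2)=0.337064 and s≡sin(β/2)=0.941482, N=[2·720·5040·1]^{1/2}=2693.993318
Admissible k: 5..6 (factorial args all ≥0)
  k=5: (−1)^0·2693.9933/(240)·0.3371^3·0.9415^5 = +0.317966
  k=6: (−1)^1·2693.9933/(720)·0.3371^1·0.9415^7 = -0.826913
d^4_{-2,3}(2.454) = +0.317966 -0.826913 = -0.508946
Phases: e^{-i·(-2)·5.2193}=-0.528620-0.848858i, e^{-i·(3)·2.8904}=-0.729245-0.684252i ⇒ D=+0.099417-0.499142i

Re=0.0994 Im=-0.4991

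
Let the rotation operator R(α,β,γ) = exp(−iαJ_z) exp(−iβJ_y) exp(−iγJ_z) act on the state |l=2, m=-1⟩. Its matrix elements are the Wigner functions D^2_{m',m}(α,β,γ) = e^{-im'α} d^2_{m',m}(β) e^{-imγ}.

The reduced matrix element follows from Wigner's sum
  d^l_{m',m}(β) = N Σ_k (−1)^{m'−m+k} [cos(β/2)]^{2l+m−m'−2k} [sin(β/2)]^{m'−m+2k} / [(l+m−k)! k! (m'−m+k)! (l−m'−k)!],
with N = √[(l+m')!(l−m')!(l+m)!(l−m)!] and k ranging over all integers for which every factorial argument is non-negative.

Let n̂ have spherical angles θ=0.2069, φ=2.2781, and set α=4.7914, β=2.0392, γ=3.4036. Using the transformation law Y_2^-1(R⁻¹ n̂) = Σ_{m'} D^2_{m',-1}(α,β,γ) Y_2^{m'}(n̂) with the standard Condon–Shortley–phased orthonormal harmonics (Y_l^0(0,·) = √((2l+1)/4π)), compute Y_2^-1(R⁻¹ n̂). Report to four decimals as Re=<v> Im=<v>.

Need the full column D^2_{m',-1} for m'=−2..2 at α=4.7914, β=2.0392, γ=3.4036.
cos(β/2)=0.523707, sin(β/2)=0.851899
d^2_{-2,-1}: single k=1 term ⇒ +0.244727;  D = +0.223455+0.099797i
d^2_{-1,-1}: k∈[0..1] ⇒ +0.075223 -0.597136 = -0.521913;  D = +0.174552-0.491858i
d^2_{0,-1}: k∈[0..1] ⇒ -0.299729 +0.793099 = +0.493371;  D = -0.476533-0.127793i
d^2_{1,-1}: k∈[0..1] ⇒ +0.597136 -0.526686 = +0.070450;  D = +0.012820-0.069274i
d^2_{2,-1}: single k=0 term ⇒ -0.647563;  D = -0.644065-0.067216i
Y_2^{m'}(θ=0.2069,φ=2.2781) and Σ D·Y over m':
  (+0.2235+0.0998i)·(-0.0025+0.0161i)  (+0.1746-0.4919i)·(-0.1009-0.1181i)  (-0.4765-0.1278i)·(+0.5909+0.0000i)  (+0.0128-0.0693i)·(+0.1009-0.1181i)  (-0.6441-0.0672i)·(-0.0025-0.0161i)
Y_2^-1(R⁻¹ n̂) = -0.365754-0.041093i

Re=-0.3658 Im=-0.0411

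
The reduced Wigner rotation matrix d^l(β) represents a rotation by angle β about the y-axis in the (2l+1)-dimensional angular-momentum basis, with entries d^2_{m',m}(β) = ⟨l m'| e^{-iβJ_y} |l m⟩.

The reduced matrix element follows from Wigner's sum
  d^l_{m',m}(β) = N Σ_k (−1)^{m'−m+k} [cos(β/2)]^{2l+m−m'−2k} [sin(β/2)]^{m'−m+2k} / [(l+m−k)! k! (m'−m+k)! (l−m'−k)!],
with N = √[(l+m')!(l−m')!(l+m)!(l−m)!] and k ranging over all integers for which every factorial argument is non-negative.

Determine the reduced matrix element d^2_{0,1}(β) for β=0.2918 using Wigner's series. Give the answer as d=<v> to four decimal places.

d=0.3374

d^2_{0,1}(β=0.2918) via Wigner's sum:
With c≡cos(β/2)=0.989375 and s≡sin(β/2)=0.145383, N=[2·2·6·1]^{1/2}=4.898979
k∈{1,2} keeps every argument non-negative
  k=1: (−1)^0·4.8990/(2)·0.9894^3·0.1454^1 = +0.344884
  k=2: (−1)^1·4.8990/(2)·0.9894^1·0.1454^3 = -0.007447
d^2_{0,1}(0.2918) = +0.344884 -0.007447 = +0.337437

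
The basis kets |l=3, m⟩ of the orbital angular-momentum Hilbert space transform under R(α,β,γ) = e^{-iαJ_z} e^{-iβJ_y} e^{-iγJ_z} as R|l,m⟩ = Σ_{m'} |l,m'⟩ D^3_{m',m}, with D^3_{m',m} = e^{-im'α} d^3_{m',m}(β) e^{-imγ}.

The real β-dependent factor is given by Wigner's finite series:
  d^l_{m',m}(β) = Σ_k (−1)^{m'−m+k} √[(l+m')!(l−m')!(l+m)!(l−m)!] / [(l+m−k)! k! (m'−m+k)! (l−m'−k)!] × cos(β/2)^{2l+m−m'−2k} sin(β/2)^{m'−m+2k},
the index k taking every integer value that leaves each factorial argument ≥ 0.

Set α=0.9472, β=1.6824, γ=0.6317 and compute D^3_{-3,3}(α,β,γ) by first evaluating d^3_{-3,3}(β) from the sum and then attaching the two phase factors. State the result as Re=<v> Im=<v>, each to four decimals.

D^3_{-3,3}(0.9472,1.6824,0.6317) = e^{-i·-3·0.9472}·d^3_{-3,3}(1.6824)·e^{-i·3·0.6317}. Compute d first:
With c≡cos(β/2)=0.666569 and s≡sin(β/2)=0.745444, N=[1·720·720·1]^{1/2}=720.000000
Admissible k: 6..6 (factorial args all ≥0)
  k=6: (−1)^0·720.0000/(720)·0.6666^0·0.7454^6 = +0.171589
d^3_{-3,3}(1.6824) = +0.171589
D = (-0.955339+0.295513i)·(+0.171589)·(-0.318649-0.947873i) = +0.100298+0.139223i

Re=0.1003 Im=0.1392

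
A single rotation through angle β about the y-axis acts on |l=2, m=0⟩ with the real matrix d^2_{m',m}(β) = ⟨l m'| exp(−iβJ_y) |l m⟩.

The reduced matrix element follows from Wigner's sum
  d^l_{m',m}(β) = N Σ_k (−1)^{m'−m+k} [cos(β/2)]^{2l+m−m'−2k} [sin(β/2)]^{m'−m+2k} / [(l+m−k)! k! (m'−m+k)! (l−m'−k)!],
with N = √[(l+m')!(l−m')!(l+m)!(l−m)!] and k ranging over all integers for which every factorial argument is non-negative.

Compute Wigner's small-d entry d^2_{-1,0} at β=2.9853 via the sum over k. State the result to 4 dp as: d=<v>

d^2_{-1,0}(β=2.9853) via Wigner's sum:
c=cos(2.9853/2)=0.078067, s=sin(2.9853/2)=0.996948; N=√[1·6·2·2]=4.898979
k∈{1,2} keeps every argument non-negative
  k=1: (−1)^0·4.8990/(2)·0.0781^3·0.9969^1 = +0.001162
  k=2: (−1)^1·4.8990/(2)·0.0781^1·0.9969^3 = -0.189478
d^2_{-1,0}(2.9853) = +0.001162 -0.189478 = -0.188317

d=-0.1883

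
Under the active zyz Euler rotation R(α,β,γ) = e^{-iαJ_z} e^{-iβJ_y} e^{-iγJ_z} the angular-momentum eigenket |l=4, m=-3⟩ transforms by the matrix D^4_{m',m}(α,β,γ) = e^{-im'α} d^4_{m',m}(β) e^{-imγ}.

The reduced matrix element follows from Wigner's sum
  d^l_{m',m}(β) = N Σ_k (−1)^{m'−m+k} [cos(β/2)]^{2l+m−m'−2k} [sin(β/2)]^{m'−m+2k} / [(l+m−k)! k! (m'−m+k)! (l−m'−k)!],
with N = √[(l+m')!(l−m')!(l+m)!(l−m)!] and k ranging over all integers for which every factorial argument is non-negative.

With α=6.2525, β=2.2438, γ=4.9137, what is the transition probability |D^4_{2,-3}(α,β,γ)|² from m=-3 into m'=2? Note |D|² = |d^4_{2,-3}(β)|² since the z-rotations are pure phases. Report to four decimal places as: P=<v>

P=0.0565

D^4_{2,-3}(6.2525,2.2438,4.9137) = e^{-i·2·6.2525}·d^4_{2,-3}(2.2438)·e^{-i·-3·4.9137}. Compute d first:
Half-angle: c=0.433971, s=0.900927. N=√(720·2·1·5040)=2693.993318
Admissible k: 0..1 (factorial args all ≥0)
  k=0: (−1)^5·2693.9933/(240)·0.4340^3·0.9009^5 = -0.544523
  k=1: (−1)^6·2693.9933/(720)·0.4340^1·0.9009^7 = +0.782260
d^4_{2,-3}(2.2438) = -0.544523 +0.782260 = +0.237737
|D^4_{2,-3}|² = |d^4_{2,-3}(β)|² = (+0.237737)² = 0.056519 (the z-rotation phases have unit modulus)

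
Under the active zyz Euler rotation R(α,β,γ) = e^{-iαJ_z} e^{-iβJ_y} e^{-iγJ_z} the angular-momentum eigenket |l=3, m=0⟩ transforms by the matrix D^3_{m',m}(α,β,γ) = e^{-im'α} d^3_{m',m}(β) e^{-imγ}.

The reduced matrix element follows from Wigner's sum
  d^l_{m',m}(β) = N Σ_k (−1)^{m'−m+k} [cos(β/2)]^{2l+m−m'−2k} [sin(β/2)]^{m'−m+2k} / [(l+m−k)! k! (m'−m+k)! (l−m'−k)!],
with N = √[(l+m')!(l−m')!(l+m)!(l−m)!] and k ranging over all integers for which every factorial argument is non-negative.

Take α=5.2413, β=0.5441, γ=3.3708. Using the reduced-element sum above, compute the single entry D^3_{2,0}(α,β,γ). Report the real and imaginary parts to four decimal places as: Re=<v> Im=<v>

D^3_{2,0}(5.2413,0.5441,3.3708) = e^{-i·2·5.2413}·d^3_{2,0}(0.5441)·e^{-i·0·3.3708}. Compute d first:
With c≡cos(β/2)=0.963222 and s≡sin(β/2)=0.268707, N=[120·1·6·6]^{1/2}=65.726707
k: max(0,(0)−(2))=0 … min(3+(0),3−(2))=1
  k=0: (−1)^2·65.7267/(12)·0.9632^4·0.2687^2 = +0.340426
  k=1: (−1)^3·65.7267/(12)·0.9632^2·0.2687^4 = -0.026493
d^3_{2,0}(0.5441) = +0.340426 -0.026493 = +0.313933
Phases: e^{-i·(2)·5.2413}=-0.490771+0.871289i, e^{-i·(0)·3.3708}=+1.000000+0.000000i ⇒ D=-0.154069+0.273527i

Re=-0.1541 Im=0.2735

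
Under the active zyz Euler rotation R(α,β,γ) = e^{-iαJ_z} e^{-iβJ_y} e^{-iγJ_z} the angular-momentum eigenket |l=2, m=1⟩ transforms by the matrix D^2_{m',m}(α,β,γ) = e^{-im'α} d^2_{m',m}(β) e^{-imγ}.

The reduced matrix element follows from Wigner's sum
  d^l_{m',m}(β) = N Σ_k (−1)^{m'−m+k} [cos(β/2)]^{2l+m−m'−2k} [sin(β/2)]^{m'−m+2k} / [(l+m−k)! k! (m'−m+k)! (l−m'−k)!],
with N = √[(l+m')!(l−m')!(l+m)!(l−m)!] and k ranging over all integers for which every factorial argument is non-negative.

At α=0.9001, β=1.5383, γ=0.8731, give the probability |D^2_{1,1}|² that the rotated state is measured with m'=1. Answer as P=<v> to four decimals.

P=0.2330

First d^2_{1,1}(β=1.5383), then the phase factors e^{-i(1)α} and e^{-i(1)γ}:
Half-angle: c=0.718502, s=0.695525. N=√(6·1·6·1)=6.000000
The bounds max(0,m−m')=0 and min(l+m,l−m')=1 give 2 terms
  k=0: (−1)^0·6.0000/(6)·0.7185^4·0.6955^0 = +0.266509
  k=1: (−1)^1·6.0000/(2)·0.7185^2·0.6955^2 = -0.749208
d^2_{1,1}(1.5383) = +0.266509 -0.749208 = -0.482699
|D^2_{1,1}|² = |d^2_{1,1}(β)|² = (-0.482699)² = 0.232998 (the z-rotation phases have unit modulus)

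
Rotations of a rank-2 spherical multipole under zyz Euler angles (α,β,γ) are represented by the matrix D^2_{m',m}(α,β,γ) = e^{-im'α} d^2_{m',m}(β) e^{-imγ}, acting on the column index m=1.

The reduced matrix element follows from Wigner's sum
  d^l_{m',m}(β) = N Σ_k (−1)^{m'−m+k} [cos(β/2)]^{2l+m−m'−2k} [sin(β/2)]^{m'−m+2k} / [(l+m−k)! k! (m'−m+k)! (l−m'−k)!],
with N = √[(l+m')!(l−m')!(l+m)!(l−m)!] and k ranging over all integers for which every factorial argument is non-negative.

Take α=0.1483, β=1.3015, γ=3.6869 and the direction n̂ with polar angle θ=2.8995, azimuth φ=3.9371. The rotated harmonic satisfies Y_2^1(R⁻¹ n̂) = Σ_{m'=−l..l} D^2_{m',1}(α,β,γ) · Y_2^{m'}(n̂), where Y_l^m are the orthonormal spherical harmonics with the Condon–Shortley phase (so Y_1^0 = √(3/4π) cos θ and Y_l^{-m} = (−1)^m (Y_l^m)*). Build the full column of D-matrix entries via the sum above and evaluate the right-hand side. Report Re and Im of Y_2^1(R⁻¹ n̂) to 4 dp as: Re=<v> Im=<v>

Re=-0.2331 Im=0.1992

Need the full column D^2_{m',1} for m'=−2..2 at α=0.1483, β=1.3015, γ=3.6869.
cos(β/2)=0.795630, sin(β/2)=0.605783
d^2_{-2,1}: single k=3 term ⇒ +0.353747;  D = -0.342863+0.087075i
d^2_{-1,1}: k∈[2..3] ⇒ +0.696912 -0.134669 = +0.562242;  D = -0.518512+0.217397i
d^2_{0,1}: k∈[1..2] ⇒ +0.747353 -0.433250 = +0.314103;  D = -0.268548+0.162919i
d^2_{1,1}: k∈[0..1] ⇒ +0.400723 -0.696912 = -0.296189;  D = +0.227753-0.189358i
d^2_{2,1}: single k=0 term ⇒ -0.610211;  D = +0.406426-0.455166i
Y_2^{m'}(θ=2.8995,φ=3.9371) and Σ D·Y over m':
  (-0.3429+0.0871i)·(-0.0004-0.0222i)  (-0.5185+0.2174i)·(+0.1259-0.1284i)  (-0.2685+0.1629i)·(+0.5764+0.0000i)  (+0.2278-0.1894i)·(-0.1259-0.1284i)  (+0.4064-0.4552i)·(-0.0004+0.0222i)
Y_2^1(R⁻¹ n̂) = -0.233102+0.199233i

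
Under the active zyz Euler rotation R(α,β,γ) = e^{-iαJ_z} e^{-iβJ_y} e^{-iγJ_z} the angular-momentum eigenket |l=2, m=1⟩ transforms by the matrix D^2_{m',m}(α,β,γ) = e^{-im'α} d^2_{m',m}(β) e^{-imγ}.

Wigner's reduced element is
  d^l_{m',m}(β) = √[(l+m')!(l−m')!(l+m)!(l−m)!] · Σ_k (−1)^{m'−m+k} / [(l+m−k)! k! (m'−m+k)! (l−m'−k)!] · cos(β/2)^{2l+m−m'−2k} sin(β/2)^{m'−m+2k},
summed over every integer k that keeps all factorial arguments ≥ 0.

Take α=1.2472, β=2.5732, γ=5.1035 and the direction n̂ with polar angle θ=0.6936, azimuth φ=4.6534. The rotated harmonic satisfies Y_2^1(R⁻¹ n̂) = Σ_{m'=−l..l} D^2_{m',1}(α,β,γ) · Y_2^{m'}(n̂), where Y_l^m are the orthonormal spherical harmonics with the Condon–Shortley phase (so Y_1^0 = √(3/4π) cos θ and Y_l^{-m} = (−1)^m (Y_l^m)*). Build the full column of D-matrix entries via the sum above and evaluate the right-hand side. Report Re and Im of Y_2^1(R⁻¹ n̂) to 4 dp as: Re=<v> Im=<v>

Re=0.1477 Im=0.0260

Need the full column D^2_{m',1} for m'=−2..2 at α=1.2472, β=2.5732, γ=5.1035.
cos(β/2)=0.280386, sin(β/2)=0.959887
d^2_{-2,1}: single k=3 term ⇒ +0.495961;  D = -0.427292-0.251791i
d^2_{-1,1}: k∈[2..3] ⇒ +0.217308 -0.848948 = -0.631640;  D = +0.477068-0.413975i
d^2_{0,1}: k∈[1..2] ⇒ +0.051828 -0.607425 = -0.555597;  D = -0.211802-0.513642i
d^2_{1,1}: k∈[0..1] ⇒ +0.006181 -0.217308 = -0.211127;  D = -0.210646+0.014243i
d^2_{2,1}: single k=0 term ⇒ -0.042317;  D = -0.010719+0.040937i
Y_2^{m'}(θ=0.6936,φ=4.6534) and Σ D·Y over m':
  (-0.4273-0.2518i)·(-0.1568-0.0186i)  (+0.4771-0.4140i)·(-0.0224+0.3791i)  (-0.2118-0.5136i)·(+0.2441+0.0000i)  (-0.2106+0.0142i)·(+0.0224+0.3791i)  (-0.0107+0.0409i)·(-0.1568+0.0186i)
Y_2^1(R⁻¹ n̂) = +0.147687+0.026030i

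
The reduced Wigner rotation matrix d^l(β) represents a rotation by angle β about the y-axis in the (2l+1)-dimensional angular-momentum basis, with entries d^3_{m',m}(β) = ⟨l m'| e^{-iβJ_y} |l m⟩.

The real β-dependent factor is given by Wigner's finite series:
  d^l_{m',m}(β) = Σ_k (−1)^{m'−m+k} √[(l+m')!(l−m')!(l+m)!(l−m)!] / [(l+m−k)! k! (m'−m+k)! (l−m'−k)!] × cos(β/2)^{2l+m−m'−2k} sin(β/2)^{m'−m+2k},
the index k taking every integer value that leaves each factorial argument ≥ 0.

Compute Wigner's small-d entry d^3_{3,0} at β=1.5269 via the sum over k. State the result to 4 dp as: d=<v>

d=-0.5574

d^3_{3,0}(β=1.5269) via Wigner's sum:
With c≡cos(β/2)=0.722455 and s≡sin(β/2)=0.691418, N=[720·1·6·6]^{1/2}=160.996894
The bounds max(0,m−m')=0 and min(l+m,l−m')=0 give 1 term
  k=0: (−1)^3·160.9969/(36)·0.7225^3·0.6914^3 = -0.557403
d^3_{3,0}(1.5269) = -0.557403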